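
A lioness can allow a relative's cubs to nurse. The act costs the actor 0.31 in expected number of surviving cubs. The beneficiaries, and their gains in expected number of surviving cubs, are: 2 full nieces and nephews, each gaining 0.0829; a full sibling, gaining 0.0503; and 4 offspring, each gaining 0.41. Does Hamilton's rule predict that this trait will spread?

Hamilton's rule: the trait is favored when the sum of r·B over every recipient exceeds the actor's cost C.
r to a full niece or nephew = 0.25 (full aunt/uncle↔niece/nephew: two paths of length 3 through the shared grandparent pair: r = 2·(1/2)^3 = 1/4).
r to a full sibling = 0.5 (full sibs share both parents — two paths of length 2: r = 2·(1/2)^2 = 1/2).
r to an offspring = 0.5 (one parent–offspring link: r = (1/2)^1 = 1/2).
Summing one r·B term per recipient: 2·0.25·0.0829 + 1·0.5·0.0503 + 4·0.5·0.41 = 0.8866.
0.8866 > 0.31: the indirect benefit exceeds the cost.

Yes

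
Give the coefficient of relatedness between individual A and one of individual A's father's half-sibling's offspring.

Each parent–offspring link contributes a factor of 1/2, and independent paths through distinct common ancestors add.
Half first cousins share one grandparent — one path of length 4: r = (1/2)^4 = 1/16.

0.0625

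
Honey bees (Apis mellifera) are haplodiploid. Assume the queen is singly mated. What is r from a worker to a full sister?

0.75

Haplodiploid full sisters inherit their father's entire haploid genome identically (contributing 1/2) and on average half of their mother's contribution (1/2 · 1/2 = 1/4); r = 1/2 + 1/4 = 3/4.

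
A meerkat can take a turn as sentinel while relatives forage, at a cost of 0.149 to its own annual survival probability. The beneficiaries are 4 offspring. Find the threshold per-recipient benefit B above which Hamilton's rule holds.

r to an offspring = 0.5 (one parent–offspring link: r = (1/2)^1 = 1/2).
Hamilton's rule with n recipients of equal r: n·r·B > C, so B > C/(n·r) = 0.149/(4·0.5) = 0.0745.

0.0745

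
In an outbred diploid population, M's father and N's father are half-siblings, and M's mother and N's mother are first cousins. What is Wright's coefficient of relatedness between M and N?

0.09375

Relatedness sums over independent paths through distinct common ancestors.
M and N are related in two ways: half first cousins through their fathers (r = 1/16) and second cousins through their mothers (r = 1/32).
r = 1/16 + 1/32 = 3/32 = 0.09375.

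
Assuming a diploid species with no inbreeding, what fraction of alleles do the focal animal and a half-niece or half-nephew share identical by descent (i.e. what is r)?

0.125

Each parent–offspring link contributes a factor of 1/2, and independent paths through distinct common ancestors add.
Half-aunt/uncle↔niece/nephew: one path of length 3: r = (1/2)^3 = 1/8.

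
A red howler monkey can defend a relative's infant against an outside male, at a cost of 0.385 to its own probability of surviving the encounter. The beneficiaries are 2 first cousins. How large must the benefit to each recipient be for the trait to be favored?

r to a first cousin = 0.125 (first cousins share one grandparent pair — two paths of length 4: r = 2·(1/2)^4 = 1/8).
Hamilton's rule with n recipients of equal r: n·r·B > C, so B > C/(n·r) = 0.385/(2·0.125) = 1.54.

1.54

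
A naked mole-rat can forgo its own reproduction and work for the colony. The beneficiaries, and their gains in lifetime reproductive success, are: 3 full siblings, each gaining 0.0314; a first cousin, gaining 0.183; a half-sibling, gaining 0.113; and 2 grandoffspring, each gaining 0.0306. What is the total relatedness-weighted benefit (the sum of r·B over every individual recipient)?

r to a full sibling = 0.5 (full sibs share both parents — two paths of length 2: r = 2·(1/2)^2 = 1/2).
r to a first cousin = 0.125 (first cousins share one grandparent pair — two paths of length 4: r = 2·(1/2)^4 = 1/8).
r to a half-sibling = 1/4 (half-sibs share one parent — one path of length 2: r = (1/2)^2 = 1/4).
r to a grandoffspring = 0.25 (two parent–offspring links: r = (1/2)^2 = 1/4).
Summing one r·B term per recipient: 3·0.5·0.0314 + 1·0.125·0.183 + 1·0.25·0.113 + 2·0.25·0.0306 = 0.113525.

0.113525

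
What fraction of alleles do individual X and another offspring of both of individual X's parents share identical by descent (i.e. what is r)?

Each parent–offspring link contributes a factor of 1/2, and independent paths through distinct common ancestors add.
Full sibs share both parents — two paths of length 2: r = 2·(1/2)^2 = 1/2.

0.5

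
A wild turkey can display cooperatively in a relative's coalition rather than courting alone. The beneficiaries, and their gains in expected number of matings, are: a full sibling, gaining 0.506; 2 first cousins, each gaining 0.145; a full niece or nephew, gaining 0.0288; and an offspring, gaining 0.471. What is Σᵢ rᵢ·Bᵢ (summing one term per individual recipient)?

0.53195

r to a full sibling = 0.5 (full sibs share both parents — two paths of length 2: r = 2·(1/2)^2 = 1/2).
r to a first cousin = 0.125 (first cousins share one grandparent pair — two paths of length 4: r = 2·(1/2)^4 = 1/8).
r to a full niece or nephew = 1/4 (full aunt/uncle↔niece/nephew: two paths of length 3 through the shared grandparent pair: r = 2·(1/2)^3 = 1/4).
r to an offspring = 0.5 (one parent–offspring link: r = (1/2)^1 = 1/2).
Summing one r·B term per recipient: 1·0.5·0.506 + 2·0.125·0.145 + 1·0.25·0.0288 + 1·0.5·0.471 = 0.53195.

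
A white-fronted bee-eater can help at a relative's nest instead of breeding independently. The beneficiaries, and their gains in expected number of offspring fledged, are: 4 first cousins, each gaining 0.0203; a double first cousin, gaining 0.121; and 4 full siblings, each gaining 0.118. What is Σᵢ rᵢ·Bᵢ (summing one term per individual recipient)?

0.2764

r to a first cousin = 1/8 (first cousins share one grandparent pair — two paths of length 4: r = 2·(1/2)^4 = 1/8).
r to a double first cousin = 0.25 (double first cousins share both grandparent pairs — four paths of length 4: r = 4·(1/2)^4 = 1/4).
r to a full sibling = 1/2 (full sibs share both parents — two paths of length 2: r = 2·(1/2)^2 = 1/2).
Summing one r·B term per recipient: 4·0.125·0.0203 + 1·0.25·0.121 + 4·0.5·0.118 = 0.2764.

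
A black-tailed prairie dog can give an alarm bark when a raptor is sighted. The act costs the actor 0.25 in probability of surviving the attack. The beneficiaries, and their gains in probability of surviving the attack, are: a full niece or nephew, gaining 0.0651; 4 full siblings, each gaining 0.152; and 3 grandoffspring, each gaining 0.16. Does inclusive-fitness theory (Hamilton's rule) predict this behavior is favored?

Yes

Hamilton's rule: the trait is favored when the sum of r·B over every recipient exceeds the actor's cost C.
r to a full niece or nephew = 0.25 (full aunt/uncle↔niece/nephew: two paths of length 3 through the shared grandparent pair: r = 2·(1/2)^3 = 1/4).
r to a full sibling = 1/2 (full sibs share both parents — two paths of length 2: r = 2·(1/2)^2 = 1/2).
r to a grandoffspring = 1/4 (two parent–offspring links: r = (1/2)^2 = 1/4).
Summing one r·B term per recipient: 1·0.25·0.0651 + 4·0.5·0.152 + 3·0.25·0.16 = 0.440275.
0.440275 > 0.25: the indirect benefit exceeds the cost.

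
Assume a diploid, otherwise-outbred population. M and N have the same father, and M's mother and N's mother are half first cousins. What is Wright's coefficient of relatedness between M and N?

With two independent routes of shared ancestry, r is the sum of the two contributions.
M and N are related in two ways: half-sibs through their shared father (r = 1/4) and half second cousins through their mothers (r = 1/64).
r = 1/4 + 1/64 = 17/64 = 0.265625.

0.265625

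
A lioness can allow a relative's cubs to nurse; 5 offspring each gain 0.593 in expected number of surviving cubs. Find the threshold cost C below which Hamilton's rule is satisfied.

r to an offspring = 1/2 (one parent–offspring link: r = (1/2)^1 = 1/2).
Hamilton's rule: n·r·B > C, so the trait is favored while C < n·r·B = 5·0.5·0.593 = 1.4825.

1.4825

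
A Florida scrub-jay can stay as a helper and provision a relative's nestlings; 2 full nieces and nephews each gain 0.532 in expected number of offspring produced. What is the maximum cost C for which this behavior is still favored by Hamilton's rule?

r to a full niece or nephew = 0.25 (full aunt/uncle↔niece/nephew: two paths of length 3 through the shared grandparent pair: r = 2·(1/2)^3 = 1/4).
Hamilton's rule: n·r·B > C, so the trait is favored while C < n·r·B = 2·0.25·0.532 = 0.266.

0.266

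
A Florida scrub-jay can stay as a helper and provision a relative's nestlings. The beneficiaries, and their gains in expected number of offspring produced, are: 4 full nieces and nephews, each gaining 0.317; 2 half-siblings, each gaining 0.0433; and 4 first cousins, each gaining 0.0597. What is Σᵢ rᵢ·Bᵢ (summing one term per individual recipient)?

0.3685

r to a full niece or nephew = 1/4 (full aunt/uncle↔niece/nephew: two paths of length 3 through the shared grandparent pair: r = 2·(1/2)^3 = 1/4).
r to a half-sibling = 0.25 (half-sibs share one parent — one path of length 2: r = (1/2)^2 = 1/4).
r to a first cousin = 1/8 (first cousins share one grandparent pair — two paths of length 4: r = 2·(1/2)^4 = 1/8).
Summing one r·B term per recipient: 4·0.25·0.317 + 2·0.25·0.0433 + 4·0.125·0.0597 = 0.3685.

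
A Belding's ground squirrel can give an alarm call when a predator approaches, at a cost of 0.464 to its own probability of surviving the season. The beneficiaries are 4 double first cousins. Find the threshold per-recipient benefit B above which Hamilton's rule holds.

r to a double first cousin = 1/4 (double first cousins share both grandparent pairs — four paths of length 4: r = 4·(1/2)^4 = 1/4).
Hamilton's rule with n recipients of equal r: n·r·B > C, so B > C/(n·r) = 0.464/(4·0.25) = 0.464.

0.464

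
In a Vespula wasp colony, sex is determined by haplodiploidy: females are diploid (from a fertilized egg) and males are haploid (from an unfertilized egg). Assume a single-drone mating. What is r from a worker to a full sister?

0.75

Haplodiploid full sisters inherit their father's entire haploid genome identically (contributing 1/2) and on average half of their mother's contribution (1/2 · 1/2 = 1/4); r = 1/2 + 1/4 = 3/4.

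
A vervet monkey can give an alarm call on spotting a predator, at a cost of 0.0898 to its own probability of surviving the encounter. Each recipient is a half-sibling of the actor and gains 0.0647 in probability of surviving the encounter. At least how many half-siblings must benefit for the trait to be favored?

r to a half-sibling = 0.25 (half-sibs share one parent — one path of length 2: r = (1/2)^2 = 1/4).
Hamilton's rule: n·r·B > C  ⇒  n > C/(r·B) = 0.0898/(0.25·0.0647) = 5.552.
The smallest integer exceeding 5.552 is 6.

6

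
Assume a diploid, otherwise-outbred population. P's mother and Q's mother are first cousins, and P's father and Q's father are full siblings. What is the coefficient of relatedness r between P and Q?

0.15625

Relatedness sums over independent paths through distinct common ancestors.
P and Q are related in two ways: second cousins through their mothers (r = 1/32) and first cousins through their fathers (r = 1/8).
r = 1/32 + 1/8 = 0.15625.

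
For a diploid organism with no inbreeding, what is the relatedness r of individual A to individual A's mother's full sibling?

0.25

Each parent–offspring link contributes a factor of 1/2, and independent paths through distinct common ancestors add.
Full aunt/uncle↔niece/nephew: two paths of length 3 through the shared grandparent pair: r = 2·(1/2)^3 = 1/4.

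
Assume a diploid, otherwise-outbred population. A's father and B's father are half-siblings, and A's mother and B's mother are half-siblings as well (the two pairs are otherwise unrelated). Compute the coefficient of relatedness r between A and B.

0.125

Independent pedigree routes through distinct common ancestors add.
A and B are related in two ways: half first cousins through their fathers (r = 1/16) and half first cousins through their mothers (r = 1/16).
r = 1/16 + 1/16 = 1/8 = 0.125.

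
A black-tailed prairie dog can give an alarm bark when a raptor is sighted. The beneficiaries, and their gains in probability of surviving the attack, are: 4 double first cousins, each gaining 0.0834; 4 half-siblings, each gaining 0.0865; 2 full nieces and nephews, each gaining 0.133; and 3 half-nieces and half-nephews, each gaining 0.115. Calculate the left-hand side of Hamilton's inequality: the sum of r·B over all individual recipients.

r to a double first cousin = 0.25 (double first cousins share both grandparent pairs — four paths of length 4: r = 4·(1/2)^4 = 1/4).
r to a half-sibling = 0.25 (half-sibs share one parent — one path of length 2: r = (1/2)^2 = 1/4).
r to a full niece or nephew = 1/4 (full aunt/uncle↔niece/nephew: two paths of length 3 through the shared grandparent pair: r = 2·(1/2)^3 = 1/4).
r to a half-niece or half-nephew = 1/8 (half-aunt/uncle↔niece/nephew: one path of length 3: r = (1/2)^3 = 1/8).
Summing one r·B term per recipient: 4·0.25·0.0834 + 4·0.25·0.0865 + 2·0.25·0.133 + 3·0.125·0.115 = 0.279525.

0.279525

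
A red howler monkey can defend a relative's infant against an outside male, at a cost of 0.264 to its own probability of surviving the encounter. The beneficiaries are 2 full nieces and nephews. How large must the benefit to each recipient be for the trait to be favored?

r to a full niece or nephew = 0.25 (full aunt/uncle↔niece/nephew: two paths of length 3 through the shared grandparent pair: r = 2·(1/2)^3 = 1/4).
Hamilton's rule with n recipients of equal r: n·r·B > C, so B > C/(n·r) = 0.264/(2·0.25) = 0.528.

0.528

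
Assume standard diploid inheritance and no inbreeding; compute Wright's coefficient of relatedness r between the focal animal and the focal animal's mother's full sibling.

0.25

Each parent–offspring link contributes a factor of 1/2, and independent paths through distinct common ancestors add.
Full aunt/uncle↔niece/nephew: two paths of length 3 through the shared grandparent pair: r = 2·(1/2)^3 = 1/4.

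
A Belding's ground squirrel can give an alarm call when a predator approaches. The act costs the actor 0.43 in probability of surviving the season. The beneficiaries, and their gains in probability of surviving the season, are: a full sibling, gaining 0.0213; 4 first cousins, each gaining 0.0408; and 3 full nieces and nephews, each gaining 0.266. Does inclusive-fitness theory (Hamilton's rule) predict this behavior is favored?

Hamilton's rule: the trait is favored when the sum of r·B over every recipient exceeds the actor's cost C.
r to a full sibling = 0.5 (full sibs share both parents — two paths of length 2: r = 2·(1/2)^2 = 1/2).
r to a first cousin = 1/8 (first cousins share one grandparent pair — two paths of length 4: r = 2·(1/2)^4 = 1/8).
r to a full niece or nephew = 0.25 (full aunt/uncle↔niece/nephew: two paths of length 3 through the shared grandparent pair: r = 2·(1/2)^3 = 1/4).
Summing one r·B term per recipient: 1·0.5·0.0213 + 4·0.125·0.0408 + 3·0.25·0.266 = 0.23055.
0.23055 < 0.43: the indirect benefit is less than the cost.

No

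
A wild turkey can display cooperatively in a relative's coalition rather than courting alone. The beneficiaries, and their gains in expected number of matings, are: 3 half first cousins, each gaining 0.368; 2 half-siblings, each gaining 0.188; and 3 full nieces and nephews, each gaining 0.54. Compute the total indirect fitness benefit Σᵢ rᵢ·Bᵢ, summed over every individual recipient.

r to a half first cousin = 1/16 (half first cousins share one grandparent — one path of length 4: r = (1/2)^4 = 1/16).
r to a half-sibling = 1/4 (half-sibs share one parent — one path of length 2: r = (1/2)^2 = 1/4).
r to a full niece or nephew = 1/4 (full aunt/uncle↔niece/nephew: two paths of length 3 through the shared grandparent pair: r = 2·(1/2)^3 = 1/4).
Summing one r·B term per recipient: 3·0.0625·0.368 + 2·0.25·0.188 + 3·0.25·0.54 = 0.568.

0.568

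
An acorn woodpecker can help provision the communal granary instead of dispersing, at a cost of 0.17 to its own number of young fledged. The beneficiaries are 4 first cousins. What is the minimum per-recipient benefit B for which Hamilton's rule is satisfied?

r to a first cousin = 1/8 (first cousins share one grandparent pair — two paths of length 4: r = 2·(1/2)^4 = 1/8).
Hamilton's rule with n recipients of equal r: n·r·B > C, so B > C/(n·r) = 0.17/(4·0.125) = 0.34.

0.34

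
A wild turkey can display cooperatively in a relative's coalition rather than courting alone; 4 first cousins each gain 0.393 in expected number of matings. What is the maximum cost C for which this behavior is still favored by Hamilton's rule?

r to a first cousin = 0.125 (first cousins share one grandparent pair — two paths of length 4: r = 2·(1/2)^4 = 1/8).
Hamilton's rule: n·r·B > C, so the trait is favored while C < n·r·B = 4·0.125·0.393 = 0.1965.

0.1965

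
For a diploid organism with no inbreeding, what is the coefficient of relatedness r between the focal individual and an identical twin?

Each parent–offspring link contributes a factor of 1/2, and independent paths through distinct common ancestors add.
Monozygotic twins share every allele identical by descent: r = 1.

1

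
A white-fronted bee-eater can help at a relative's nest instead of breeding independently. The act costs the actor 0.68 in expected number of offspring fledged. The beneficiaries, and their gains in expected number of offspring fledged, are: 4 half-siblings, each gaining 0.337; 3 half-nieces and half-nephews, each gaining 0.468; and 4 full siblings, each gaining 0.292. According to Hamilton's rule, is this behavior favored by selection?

Yes

Hamilton's rule: the trait is favored when the sum of r·B over every recipient exceeds the actor's cost C.
r to a half-sibling = 1/4 (half-sibs share one parent — one path of length 2: r = (1/2)^2 = 1/4).
r to a half-niece or half-nephew = 1/8 (half-aunt/uncle↔niece/nephew: one path of length 3: r = (1/2)^3 = 1/8).
r to a full sibling = 0.5 (full sibs share both parents — two paths of length 2: r = 2·(1/2)^2 = 1/2).
Summing one r·B term per recipient: 4·0.25·0.337 + 3·0.125·0.468 + 4·0.5·0.292 = 1.0965.
1.0965 > 0.68: the indirect benefit exceeds the cost.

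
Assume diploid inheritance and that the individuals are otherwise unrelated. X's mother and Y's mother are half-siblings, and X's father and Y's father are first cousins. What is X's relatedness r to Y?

With two independent routes of shared ancestry, r is the sum of the two contributions.
X and Y are related in two ways: half first cousins through their mothers (r = 1/16) and second cousins through their fathers (r = 1/32).
r = 1/16 + 1/32 = 0.09375.

0.09375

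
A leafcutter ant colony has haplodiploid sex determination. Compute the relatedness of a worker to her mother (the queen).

One meiotic link between diploid queen and diploid daughter: r = 1/2.

0.5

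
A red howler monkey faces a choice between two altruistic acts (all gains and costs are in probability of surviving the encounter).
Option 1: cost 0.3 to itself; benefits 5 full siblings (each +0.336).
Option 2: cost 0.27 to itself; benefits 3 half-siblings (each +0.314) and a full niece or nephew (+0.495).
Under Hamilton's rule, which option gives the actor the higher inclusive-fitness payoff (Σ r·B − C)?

Option 1

Option 1: r to a full sibling = 0.5.
Option 1: Σ r·B − C = (5·0.5·0.336) − 0.3 = 0.54.
Option 2: r to a half-sibling = 0.25.
Option 2: r to a full niece or nephew = 0.25.
Option 2: Σ r·B − C = (3·0.25·0.314 + 1·0.25·0.495) − 0.27 = 0.08925.
Option 1 has the higher net inclusive-fitness payoff.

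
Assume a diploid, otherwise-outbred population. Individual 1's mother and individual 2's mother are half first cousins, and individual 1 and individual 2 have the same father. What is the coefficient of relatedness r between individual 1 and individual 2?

Wright's path rule: contributions from independent ancestry routes add.
Individual 1 and individual 2 are related in two ways: half second cousins through their mothers (r = 1/64) and half-sibs through their shared father (r = 1/4).
r = 1/64 + 1/4 = 0.265625.

0.265625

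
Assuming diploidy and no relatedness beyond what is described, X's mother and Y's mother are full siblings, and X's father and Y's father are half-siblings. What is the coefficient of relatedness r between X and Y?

Relatedness sums over independent paths through distinct common ancestors.
X and Y are related in two ways: first cousins through their mothers (r = 1/8) and half first cousins through their fathers (r = 1/16).
r = 1/8 + 1/16 = 0.1875.

0.1875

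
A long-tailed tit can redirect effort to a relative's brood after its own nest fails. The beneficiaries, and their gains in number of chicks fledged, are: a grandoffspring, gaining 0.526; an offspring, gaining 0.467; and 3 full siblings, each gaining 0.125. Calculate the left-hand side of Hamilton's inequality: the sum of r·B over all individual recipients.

r to a grandoffspring = 1/4 (two parent–offspring links: r = (1/2)^2 = 1/4).
r to an offspring = 1/2 (one parent–offspring link: r = (1/2)^1 = 1/2).
r to a full sibling = 0.5 (full sibs share both parents — two paths of length 2: r = 2·(1/2)^2 = 1/2).
Summing one r·B term per recipient: 1·0.25·0.526 + 1·0.5·0.467 + 3·0.5·0.125 = 0.5525.

0.5525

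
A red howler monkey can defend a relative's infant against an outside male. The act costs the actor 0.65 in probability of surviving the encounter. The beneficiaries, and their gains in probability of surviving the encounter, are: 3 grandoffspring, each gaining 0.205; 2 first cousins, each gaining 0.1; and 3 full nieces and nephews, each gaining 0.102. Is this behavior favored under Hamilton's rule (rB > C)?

Hamilton's rule: the trait is favored when the sum of r·B over every recipient exceeds the actor's cost C.
r to a grandoffspring = 1/4 (two parent–offspring links: r = (1/2)^2 = 1/4).
r to a first cousin = 1/8 (first cousins share one grandparent pair — two paths of length 4: r = 2·(1/2)^4 = 1/8).
r to a full niece or nephew = 0.25 (full aunt/uncle↔niece/nephew: two paths of length 3 through the shared grandparent pair: r = 2·(1/2)^3 = 1/4).
Summing one r·B term per recipient: 3·0.25·0.205 + 2·0.125·0.1 + 3·0.25·0.102 = 0.25525.
0.25525 < 0.65: the indirect benefit is less than the cost.

No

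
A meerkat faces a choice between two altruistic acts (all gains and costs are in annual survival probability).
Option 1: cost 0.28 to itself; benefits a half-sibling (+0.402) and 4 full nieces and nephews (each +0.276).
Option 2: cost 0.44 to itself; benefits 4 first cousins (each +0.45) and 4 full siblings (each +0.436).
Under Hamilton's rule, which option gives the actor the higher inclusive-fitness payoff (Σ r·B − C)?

Option 2

Option 1: r to a half-sibling = 0.25.
Option 1: r to a full niece or nephew = 0.25.
Option 1: Σ r·B − C = (1·0.25·0.402 + 4·0.25·0.276) − 0.28 = 0.0965.
Option 2: r to a first cousin = 0.125.
Option 2: r to a full sibling = 0.5.
Option 2: Σ r·B − C = (4·0.125·0.45 + 4·0.5·0.436) − 0.44 = 0.657.
Option 2 has the higher net inclusive-fitness payoff.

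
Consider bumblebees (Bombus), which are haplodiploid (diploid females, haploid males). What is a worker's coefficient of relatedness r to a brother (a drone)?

0.25

Her haploid brother carries none of their father's genes and a random half of their mother's genome; that half matches the maternal half of her own genome with probability 1/2: r = 1/2 · 1/2 = 1/4.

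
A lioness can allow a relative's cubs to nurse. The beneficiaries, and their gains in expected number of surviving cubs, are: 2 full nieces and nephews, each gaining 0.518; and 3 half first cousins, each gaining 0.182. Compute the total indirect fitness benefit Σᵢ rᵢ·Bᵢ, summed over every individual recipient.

r to a full niece or nephew = 1/4 (full aunt/uncle↔niece/nephew: two paths of length 3 through the shared grandparent pair: r = 2·(1/2)^3 = 1/4).
r to a half first cousin = 1/16 (half first cousins share one grandparent — one path of length 4: r = (1/2)^4 = 1/16).
Summing one r·B term per recipient: 2·0.25·0.518 + 3·0.0625·0.182 = 0.293125.

0.293125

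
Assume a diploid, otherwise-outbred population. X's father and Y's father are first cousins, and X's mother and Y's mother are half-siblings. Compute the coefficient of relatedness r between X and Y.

0.09375

With two independent routes of shared ancestry, r is the sum of the two contributions.
X and Y are related in two ways: second cousins through their fathers (r = 1/32) and half first cousins through their mothers (r = 1/16).
r = 1/32 + 1/16 = 0.09375.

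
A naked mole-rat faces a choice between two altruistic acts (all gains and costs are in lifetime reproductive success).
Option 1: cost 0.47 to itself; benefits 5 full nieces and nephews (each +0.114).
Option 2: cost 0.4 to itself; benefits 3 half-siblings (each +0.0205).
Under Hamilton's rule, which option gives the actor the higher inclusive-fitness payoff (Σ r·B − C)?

Option 1: r to a full niece or nephew = 0.25.
Option 1: Σ r·B − C = (5·0.25·0.114) − 0.47 = -0.3275.
Option 2: r to a half-sibling = 0.25.
Option 2: Σ r·B − C = (3·0.25·0.0205) − 0.4 = -0.384625.
Option 1 has the higher net inclusive-fitness payoff.

Option 1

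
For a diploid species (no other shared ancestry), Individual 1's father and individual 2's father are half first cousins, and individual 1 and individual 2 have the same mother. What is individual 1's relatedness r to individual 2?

Independent pedigree routes through distinct common ancestors add.
Individual 1 and individual 2 are related in two ways: half second cousins through their fathers (r = 1/64) and half-sibs through their shared mother (r = 1/4).
r = 1/64 + 1/4 = 0.265625.

0.265625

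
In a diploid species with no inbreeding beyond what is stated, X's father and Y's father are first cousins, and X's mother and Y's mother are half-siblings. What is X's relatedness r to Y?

With two independent routes of shared ancestry, r is the sum of the two contributions.
X and Y are related in two ways: second cousins through their fathers (r = 1/32) and half first cousins through their mothers (r = 1/16).
r = 1/32 + 1/16 = 3/32 = 0.09375.

0.09375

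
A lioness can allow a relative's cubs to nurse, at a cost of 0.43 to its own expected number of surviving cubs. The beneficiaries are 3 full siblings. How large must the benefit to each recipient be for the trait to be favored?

r to a full sibling = 0.5 (full sibs share both parents — two paths of length 2: r = 2·(1/2)^2 = 1/2).
Hamilton's rule with n recipients of equal r: n·r·B > C, so B > C/(n·r) = 0.43/(3·0.5) = 0.2867.

0.2867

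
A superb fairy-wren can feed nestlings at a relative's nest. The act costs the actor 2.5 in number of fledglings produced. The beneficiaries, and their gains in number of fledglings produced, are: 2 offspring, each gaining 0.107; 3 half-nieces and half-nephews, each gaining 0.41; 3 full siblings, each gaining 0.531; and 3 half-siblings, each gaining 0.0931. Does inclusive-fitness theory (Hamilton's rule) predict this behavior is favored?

No

Hamilton's rule: the trait is favored when the sum of r·B over every recipient exceeds the actor's cost C.
r to an offspring = 1/2 (one parent–offspring link: r = (1/2)^1 = 1/2).
r to a half-niece or half-nephew = 0.125 (half-aunt/uncle↔niece/nephew: one path of length 3: r = (1/2)^3 = 1/8).
r to a full sibling = 1/2 (full sibs share both parents — two paths of length 2: r = 2·(1/2)^2 = 1/2).
r to a half-sibling = 0.25 (half-sibs share one parent — one path of length 2: r = (1/2)^2 = 1/4).
Summing one r·B term per recipient: 2·0.5·0.107 + 3·0.125·0.41 + 3·0.5·0.531 + 3·0.25·0.0931 = 1.127075.
1.127075 < 2.5: the indirect benefit is less than the cost.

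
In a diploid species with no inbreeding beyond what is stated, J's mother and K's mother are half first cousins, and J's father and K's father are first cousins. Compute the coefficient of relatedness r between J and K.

0.046875

Wright's path rule: contributions from independent ancestry routes add.
J and K are related in two ways: half second cousins through their mothers (r = 1/64) and second cousins through their fathers (r = 1/32).
r = 1/64 + 1/32 = 0.046875.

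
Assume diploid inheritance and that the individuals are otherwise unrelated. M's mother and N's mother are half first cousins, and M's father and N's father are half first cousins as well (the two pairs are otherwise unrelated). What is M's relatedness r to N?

0.03125

Relatedness sums over independent paths through distinct common ancestors.
M and N are related in two ways: half second cousins through their mothers (r = 1/64) and half second cousins through their fathers (r = 1/64).
r = 1/64 + 1/64 = 1/32 = 0.03125.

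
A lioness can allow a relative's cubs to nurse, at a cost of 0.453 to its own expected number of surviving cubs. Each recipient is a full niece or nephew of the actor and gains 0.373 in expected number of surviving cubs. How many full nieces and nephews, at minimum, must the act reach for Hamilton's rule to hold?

5

r to a full niece or nephew = 1/4 (full aunt/uncle↔niece/nephew: two paths of length 3 through the shared grandparent pair: r = 2·(1/2)^3 = 1/4).
Hamilton's rule: n·r·B > C  ⇒  n > C/(r·B) = 0.453/(0.25·0.373) = 4.858.
The smallest integer exceeding 4.858 is 5.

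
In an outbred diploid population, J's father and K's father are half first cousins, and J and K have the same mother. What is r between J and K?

Wright's path rule: contributions from independent ancestry routes add.
J and K are related in two ways: half second cousins through their fathers (r = 1/64) and half-sibs through their shared mother (r = 1/4).
r = 1/64 + 1/4 = 17/64 = 0.265625.

0.265625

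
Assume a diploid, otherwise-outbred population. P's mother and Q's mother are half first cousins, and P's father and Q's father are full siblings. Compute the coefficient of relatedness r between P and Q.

0.140625

With two independent routes of shared ancestry, r is the sum of the two contributions.
P and Q are related in two ways: half second cousins through their mothers (r = 1/64) and first cousins through their fathers (r = 1/8).
r = 1/64 + 1/8 = 0.140625.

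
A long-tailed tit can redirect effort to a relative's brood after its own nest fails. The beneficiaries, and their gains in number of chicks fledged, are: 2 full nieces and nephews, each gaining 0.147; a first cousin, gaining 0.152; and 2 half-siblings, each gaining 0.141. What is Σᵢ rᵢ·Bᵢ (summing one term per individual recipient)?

r to a full niece or nephew = 1/4 (full aunt/uncle↔niece/nephew: two paths of length 3 through the shared grandparent pair: r = 2·(1/2)^3 = 1/4).
r to a first cousin = 0.125 (first cousins share one grandparent pair — two paths of length 4: r = 2·(1/2)^4 = 1/8).
r to a half-sibling = 0.25 (half-sibs share one parent — one path of length 2: r = (1/2)^2 = 1/4).
Summing one r·B term per recipient: 2·0.25·0.147 + 1·0.125·0.152 + 2·0.25·0.141 = 0.163.

0.163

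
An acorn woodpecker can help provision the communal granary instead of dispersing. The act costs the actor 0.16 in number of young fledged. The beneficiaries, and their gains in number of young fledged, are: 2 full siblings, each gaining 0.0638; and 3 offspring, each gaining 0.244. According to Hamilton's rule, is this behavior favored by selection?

Hamilton's rule: the trait is favored when the sum of r·B over every recipient exceeds the actor's cost C.
r to a full sibling = 1/2 (full sibs share both parents — two paths of length 2: r = 2·(1/2)^2 = 1/2).
r to an offspring = 0.5 (one parent–offspring link: r = (1/2)^1 = 1/2).
Summing one r·B term per recipient: 2·0.5·0.0638 + 3·0.5·0.244 = 0.4298.
0.4298 > 0.16: the indirect benefit exceeds the cost.

Yes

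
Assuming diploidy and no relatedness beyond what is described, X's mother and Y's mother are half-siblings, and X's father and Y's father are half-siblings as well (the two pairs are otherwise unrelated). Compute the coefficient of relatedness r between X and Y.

0.125

Wright's path rule: contributions from independent ancestry routes add.
X and Y are related in two ways: half first cousins through their mothers (r = 1/16) and half first cousins through their fathers (r = 1/16).
r = 1/16 + 1/16 = 0.125.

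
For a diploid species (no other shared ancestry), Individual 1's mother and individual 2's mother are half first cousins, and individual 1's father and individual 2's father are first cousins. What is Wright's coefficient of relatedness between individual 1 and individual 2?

Relatedness sums over independent paths through distinct common ancestors.
Individual 1 and individual 2 are related in two ways: half second cousins through their mothers (r = 1/64) and second cousins through their fathers (r = 1/32).
r = 1/64 + 1/32 = 3/64 = 0.046875.

0.046875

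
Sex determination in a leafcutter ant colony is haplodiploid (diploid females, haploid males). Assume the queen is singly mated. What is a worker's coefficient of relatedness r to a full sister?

Haplodiploid full sisters inherit their father's entire haploid genome identically (contributing 1/2) and on average half of their mother's contribution (1/2 · 1/2 = 1/4); r = 1/2 + 1/4 = 3/4.

0.75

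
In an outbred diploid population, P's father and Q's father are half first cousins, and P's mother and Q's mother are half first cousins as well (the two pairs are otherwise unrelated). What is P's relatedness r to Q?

Relatedness sums over independent paths through distinct common ancestors.
P and Q are related in two ways: half second cousins through their fathers (r = 1/64) and half second cousins through their mothers (r = 1/64).
r = 1/64 + 1/64 = 1/32 = 0.03125.

0.03125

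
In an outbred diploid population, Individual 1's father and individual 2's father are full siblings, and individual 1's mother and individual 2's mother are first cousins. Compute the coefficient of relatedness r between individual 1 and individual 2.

Independent pedigree routes through distinct common ancestors add.
Individual 1 and individual 2 are related in two ways: first cousins through their fathers (r = 1/8) and second cousins through their mothers (r = 1/32).
r = 1/8 + 1/32 = 0.15625.

0.15625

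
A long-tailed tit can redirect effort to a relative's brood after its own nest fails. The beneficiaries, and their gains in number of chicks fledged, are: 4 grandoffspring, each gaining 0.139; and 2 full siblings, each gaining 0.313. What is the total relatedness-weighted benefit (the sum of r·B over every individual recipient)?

0.452

r to a grandoffspring = 1/4 (two parent–offspring links: r = (1/2)^2 = 1/4).
r to a full sibling = 1/2 (full sibs share both parents — two paths of length 2: r = 2·(1/2)^2 = 1/2).
Summing one r·B term per recipient: 4·0.25·0.139 + 2·0.5·0.313 = 0.452.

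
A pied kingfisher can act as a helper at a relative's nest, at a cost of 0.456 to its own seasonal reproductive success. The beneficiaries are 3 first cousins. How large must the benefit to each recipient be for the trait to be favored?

r to a first cousin = 0.125 (first cousins share one grandparent pair — two paths of length 4: r = 2·(1/2)^4 = 1/8).
Hamilton's rule with n recipients of equal r: n·r·B > C, so B > C/(n·r) = 0.456/(3·0.125) = 1.216.

1.216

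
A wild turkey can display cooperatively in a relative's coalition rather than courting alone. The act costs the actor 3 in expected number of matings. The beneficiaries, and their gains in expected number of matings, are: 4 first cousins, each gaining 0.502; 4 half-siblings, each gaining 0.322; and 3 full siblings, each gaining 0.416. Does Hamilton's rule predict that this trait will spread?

Hamilton's rule: the trait is favored when the sum of r·B over every recipient exceeds the actor's cost C.
r to a first cousin = 1/8 (first cousins share one grandparent pair — two paths of length 4: r = 2·(1/2)^4 = 1/8).
r to a half-sibling = 0.25 (half-sibs share one parent — one path of length 2: r = (1/2)^2 = 1/4).
r to a full sibling = 1/2 (full sibs share both parents — two paths of length 2: r = 2·(1/2)^2 = 1/2).
Summing one r·B term per recipient: 4·0.125·0.502 + 4·0.25·0.322 + 3·0.5·0.416 = 1.197.
1.197 < 3: the indirect benefit is less than the cost.

No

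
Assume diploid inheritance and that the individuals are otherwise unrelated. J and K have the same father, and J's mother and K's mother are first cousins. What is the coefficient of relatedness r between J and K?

0.28125

Wright's path rule: contributions from independent ancestry routes add.
J and K are related in two ways: half-sibs through their shared father (r = 1/4) and second cousins through their mothers (r = 1/32).
r = 1/4 + 1/32 = 0.28125.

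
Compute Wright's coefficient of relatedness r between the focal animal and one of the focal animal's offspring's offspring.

0.25

Each parent–offspring link contributes a factor of 1/2, and independent paths through distinct common ancestors add.
Two parent–offspring links: r = (1/2)^2 = 1/4.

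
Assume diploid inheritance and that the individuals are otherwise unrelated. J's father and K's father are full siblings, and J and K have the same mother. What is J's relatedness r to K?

0.375

Relatedness sums over independent paths through distinct common ancestors.
J and K are related in two ways: first cousins through their fathers (r = 1/8) and half-sibs through their shared mother (r = 1/4).
r = 1/8 + 1/4 = 0.375.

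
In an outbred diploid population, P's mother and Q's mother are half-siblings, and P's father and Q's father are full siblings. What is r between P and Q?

With two independent routes of shared ancestry, r is the sum of the two contributions.
P and Q are related in two ways: half first cousins through their mothers (r = 1/16) and first cousins through their fathers (r = 1/8).
r = 1/16 + 1/8 = 3/16 = 0.1875.

0.1875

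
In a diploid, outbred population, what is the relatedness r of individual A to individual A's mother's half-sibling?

Each parent–offspring link contributes a factor of 1/2, and independent paths through distinct common ancestors add.
Half-aunt/uncle↔niece/nephew: one path of length 3: r = (1/2)^3 = 1/8.

0.125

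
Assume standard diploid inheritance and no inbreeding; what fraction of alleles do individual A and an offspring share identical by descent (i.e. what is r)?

Each parent–offspring link contributes a factor of 1/2, and independent paths through distinct common ancestors add.
One parent–offspring link: r = (1/2)^1 = 1/2.

0.5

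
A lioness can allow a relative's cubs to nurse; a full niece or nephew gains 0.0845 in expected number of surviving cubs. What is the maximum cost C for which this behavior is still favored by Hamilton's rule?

0.021125

r to a full niece or nephew = 0.25 (full aunt/uncle↔niece/nephew: two paths of length 3 through the shared grandparent pair: r = 2·(1/2)^3 = 1/4).
Hamilton's rule: n·r·B > C, so the trait is favored while C < n·r·B = 1·0.25·0.0845 = 0.021125.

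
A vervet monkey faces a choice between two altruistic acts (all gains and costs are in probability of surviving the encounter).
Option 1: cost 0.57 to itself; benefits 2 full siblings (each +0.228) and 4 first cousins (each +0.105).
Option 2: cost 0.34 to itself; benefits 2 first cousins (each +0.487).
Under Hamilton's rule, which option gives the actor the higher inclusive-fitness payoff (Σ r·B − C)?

Option 2

Option 1: r to a full sibling = 0.5.
Option 1: r to a first cousin = 0.125.
Option 1: Σ r·B − C = (2·0.5·0.228 + 4·0.125·0.105) − 0.57 = -0.2895.
Option 2: r to a first cousin = 0.125.
Option 2: Σ r·B − C = (2·0.125·0.487) − 0.34 = -0.21825.
Option 2 has the higher net inclusive-fitness payoff.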